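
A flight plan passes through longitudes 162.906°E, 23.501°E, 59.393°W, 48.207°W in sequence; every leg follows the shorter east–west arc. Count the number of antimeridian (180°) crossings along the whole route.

0

Leg 1: +162.906° → +23.501°, shortest Δλ = -139.405° (west) — does not cross 180°.
Leg 2: +23.501° → -59.393°, shortest Δλ = -82.894° (west) — does not cross 180°.
Leg 3: -59.393° → -48.207°, shortest Δλ = 11.186° (east) — does not cross 180°.
Total crossings: 0.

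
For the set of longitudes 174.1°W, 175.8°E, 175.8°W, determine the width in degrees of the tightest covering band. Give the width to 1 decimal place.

Sort the longitudes: -175.8°, -174.1°, +175.8°.
Eastward gaps between consecutive values (wrapping around): 1.7°, 349.9°, 8.4°.
Largest gap = 349.9° ⇒ minimal covering band is its complement: 360° − 349.9° = 10.1°.
Band runs from +175.8° eastward to -174.1°, crossing the antimeridian.

10.1°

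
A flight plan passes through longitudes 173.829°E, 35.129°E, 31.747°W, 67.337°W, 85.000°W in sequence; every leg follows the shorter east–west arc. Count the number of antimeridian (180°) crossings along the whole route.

Leg 1: +173.829° → +35.129°, shortest Δλ = -138.7° (west) — does not cross 180°.
Leg 2: +35.129° → -31.747°, shortest Δλ = -66.876° (west) — does not cross 180°.
Leg 3: -31.747° → -67.337°, shortest Δλ = -35.59° (west) — does not cross 180°.
Leg 4: -67.337° → -85.000°, shortest Δλ = -17.663° (west) — does not cross 180°.
Total crossings: 0.

0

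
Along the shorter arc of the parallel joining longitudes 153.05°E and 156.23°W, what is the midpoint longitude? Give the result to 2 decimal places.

Signed shortest Δλ from +153.05° to -156.23° is +50.72°.
Midpoint longitude = +153.05° + (+50.72°)/2 = +153.05° + 25.36° = +178.41°.
(The naïve average (+153.05 + -156.23)/2 = -1.59° is on the wrong side of the globe.)

178.41°E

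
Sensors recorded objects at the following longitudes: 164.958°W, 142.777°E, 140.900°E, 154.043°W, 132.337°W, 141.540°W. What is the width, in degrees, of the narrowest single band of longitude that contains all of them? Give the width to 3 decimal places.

86.763°

Sort the longitudes: -164.958°, -154.043°, -141.540°, -132.337°, +140.900°, +142.777°.
Eastward gaps between consecutive values (wrapping around): 10.915°, 12.503°, 9.203°, 273.237°, 1.877°, 52.265°.
Largest gap = 273.237° ⇒ minimal covering band is its complement: 360° − 273.237° = 86.763°.
Band runs from +140.900° eastward to -132.337°, crossing the antimeridian.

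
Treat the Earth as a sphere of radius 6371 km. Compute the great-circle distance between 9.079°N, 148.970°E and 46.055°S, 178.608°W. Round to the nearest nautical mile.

3741 nmi

Δλ = -178.608 − 148.970 = -327.578°; wrapped into (−180°, 180°]: 32.422°.
Δφ = -46.055 − 9.079 = -55.134°.
a = sin²(Δφ/2) + cos φ₁ · cos φ₂ · sin²(Δλ/2) = 0.267580.
c = 2·atan2(√a, √(1−a)) = 1.08734 rad → d = 6371·c ≈ 6927.46 km ≈ 3740.53 nmi.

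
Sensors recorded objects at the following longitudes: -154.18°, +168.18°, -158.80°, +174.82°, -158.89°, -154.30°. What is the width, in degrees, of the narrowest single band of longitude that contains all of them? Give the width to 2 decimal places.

Sort the longitudes: -158.89°, -158.80°, -154.30°, -154.18°, +168.18°, +174.82°.
Eastward gaps between consecutive values (wrapping around): 0.09°, 4.50°, 0.12°, 322.36°, 6.64°, 26.29°.
Largest gap = 322.36° ⇒ minimal covering band is its complement: 360° − 322.36° = 37.64°.
Band runs from +168.18° eastward to -154.18°, crossing the antimeridian.

37.64°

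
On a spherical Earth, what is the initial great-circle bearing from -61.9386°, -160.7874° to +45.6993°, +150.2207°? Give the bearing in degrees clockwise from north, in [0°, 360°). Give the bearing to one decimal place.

324.6°

Δλ = 150.2207 − -160.7874 = 311.0081°; wrapped into (−180°, 180°]: -48.9919°.
θ = atan2( sin Δλ · cos φ₂ , cos φ₁ · sin φ₂ − sin φ₁ · cos φ₂ · cos Δλ )
  = atan2(-0.52704, 0.74108) = -35.420° → normalised to [0°, 360°): 324.580°.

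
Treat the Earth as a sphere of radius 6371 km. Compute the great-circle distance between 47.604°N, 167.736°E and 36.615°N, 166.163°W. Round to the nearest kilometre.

Δλ = -166.163 − 167.736 = -333.899°; wrapped into (−180°, 180°]: 26.101°.
Δφ = 36.615 − 47.604 = -10.989°.
a = sin²(Δφ/2) + cos φ₁ · cos φ₂ · sin²(Δλ/2) = 0.036764.
c = 2·atan2(√a, √(1−a)) = 0.38587 rad → d = 6371·c ≈ 2458.36 km.

2458 km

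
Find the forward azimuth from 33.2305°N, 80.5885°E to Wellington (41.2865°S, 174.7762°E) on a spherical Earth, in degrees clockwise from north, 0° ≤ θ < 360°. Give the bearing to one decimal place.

124.9°

Δλ = 174.7762 − 80.5885 = 94.1877°.
θ = atan2( sin Δλ · cos φ₂ , cos φ₁ · sin φ₂ − sin φ₁ · cos φ₂ · cos Δλ )
  = atan2(0.74941, -0.52186) = 124.851° → normalised to [0°, 360°): 124.851°.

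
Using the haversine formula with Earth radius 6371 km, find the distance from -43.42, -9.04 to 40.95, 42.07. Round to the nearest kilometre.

Δλ = 42.07 − -9.04 = 51.11°.
Δφ = 40.95 − -43.42 = 84.37°.
a = sin²(Δφ/2) + cos φ₁ · cos φ₂ · sin²(Δλ/2) = 0.553033.
c = 2·atan2(√a, √(1−a)) = 1.67706 rad → d = 6371·c ≈ 10684.56 km.

10685 km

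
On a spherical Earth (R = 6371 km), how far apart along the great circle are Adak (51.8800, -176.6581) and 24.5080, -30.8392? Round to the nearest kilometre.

10892 km

Δλ = -30.8392 − -176.6581 = 145.8189°.
Δφ = 24.5080 − 51.8800 = -27.3720°.
a = sin²(Δφ/2) + cos φ₁ · cos φ₂ · sin²(Δλ/2) = 0.569161.
c = 2·atan2(√a, √(1−a)) = 1.70956 rad → d = 6371·c ≈ 10891.63 km.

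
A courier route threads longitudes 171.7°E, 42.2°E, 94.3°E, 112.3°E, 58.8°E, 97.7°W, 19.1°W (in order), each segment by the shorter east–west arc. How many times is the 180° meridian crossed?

0

Leg 1: +171.7° → +42.2°, shortest Δλ = -129.5° (west) — does not cross 180°.
Leg 2: +42.2° → +94.3°, shortest Δλ = 52.1° (east) — does not cross 180°.
Leg 3: +94.3° → +112.3°, shortest Δλ = 18.0° (east) — does not cross 180°.
Leg 4: +112.3° → +58.8°, shortest Δλ = -53.5° (west) — does not cross 180°.
Leg 5: +58.8° → -97.7°, shortest Δλ = -156.5° (west) — does not cross 180°.
Leg 6: -97.7° → -19.1°, shortest Δλ = 78.6° (east) — does not cross 180°.
Total crossings: 0.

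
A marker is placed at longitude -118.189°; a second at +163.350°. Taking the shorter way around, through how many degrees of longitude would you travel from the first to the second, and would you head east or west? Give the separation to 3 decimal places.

78.461° west

Raw difference: 163.350 − -118.189 = 281.539°.
Normalise into (−180°, 180°]: 281.539° − 360° = -78.461°.
Negative ⇒ the second point lies to the west; separation 78.461°.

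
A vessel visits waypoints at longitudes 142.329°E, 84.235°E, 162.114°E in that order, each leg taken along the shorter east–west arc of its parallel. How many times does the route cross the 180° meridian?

0

Leg 1: +142.329° → +84.235°, shortest Δλ = -58.094° (west) — does not cross 180°.
Leg 2: +84.235° → +162.114°, shortest Δλ = 77.879° (east) — does not cross 180°.
Total crossings: 0.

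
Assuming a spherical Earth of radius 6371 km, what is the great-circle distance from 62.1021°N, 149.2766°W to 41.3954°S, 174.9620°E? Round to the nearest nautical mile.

6450 nmi

Δλ = 174.9620 − -149.2766 = 324.2386°; wrapped into (−180°, 180°]: -35.7614°.
Δφ = -41.3954 − 62.1021 = -103.4975°.
a = sin²(Δφ/2) + cos φ₁ · cos φ₂ · sin²(Δλ/2) = 0.649791.
c = 2·atan2(√a, √(1−a)) = 1.87505 rad → d = 6371·c ≈ 11945.94 km ≈ 6450.29 nmi.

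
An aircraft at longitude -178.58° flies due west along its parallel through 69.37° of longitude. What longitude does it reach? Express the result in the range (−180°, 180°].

Start at -178.58°; shift −69.37° → -247.95°.
-247.95° lies outside (−180°, 180°]; add 360° → +112.05°.

+112.05°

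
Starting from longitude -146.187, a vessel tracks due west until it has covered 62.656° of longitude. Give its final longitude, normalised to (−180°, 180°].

+151.157°

Start at -146.187°; shift −62.656° → -208.843°.
-208.843° lies outside (−180°, 180°]; add 360° → +151.157°.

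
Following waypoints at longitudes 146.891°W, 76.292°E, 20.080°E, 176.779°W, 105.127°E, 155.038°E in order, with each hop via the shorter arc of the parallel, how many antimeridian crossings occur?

Leg 1: -146.891° → +76.292°, shortest Δλ = -136.817° (west) — crosses 180°.
Leg 2: +76.292° → +20.080°, shortest Δλ = -56.212° (west) — does not cross 180°.
Leg 3: +20.080° → -176.779°, shortest Δλ = 163.141° (east) — crosses 180°.
Leg 4: -176.779° → +105.127°, shortest Δλ = -78.094° (west) — crosses 180°.
Leg 5: +105.127° → +155.038°, shortest Δλ = 49.911° (east) — does not cross 180°.
Total crossings: 3.

3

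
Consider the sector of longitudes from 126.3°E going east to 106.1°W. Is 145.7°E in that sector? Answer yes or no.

Band width going east from +126.3° to -106.1°: ((-106.1 − 126.3) mod 360) = 127.6°.
Offset of +145.7° east of the west edge: ((145.7 − 126.3) mod 360) = 19.4°.
19.4° ≤ 127.6° ⇒ inside.

Yes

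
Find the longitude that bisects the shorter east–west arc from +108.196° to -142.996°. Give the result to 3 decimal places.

Signed shortest Δλ from +108.196° to -142.996° is +108.808°.
Midpoint longitude = +108.196° + (+108.808°)/2 = +108.196° + 54.404° = +162.600°.
(The naïve average (+108.196 + -142.996)/2 = -17.4° is on the wrong side of the globe.)

+162.600°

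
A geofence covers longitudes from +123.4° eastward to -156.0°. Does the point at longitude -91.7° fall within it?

Band width going east from +123.4° to -156.0°: ((-156.0 − 123.4) mod 360) = 80.6°.
Offset of -91.7° east of the west edge: ((-91.7 − 123.4) mod 360) = 144.9°.
144.9° > 80.6° ⇒ outside.

No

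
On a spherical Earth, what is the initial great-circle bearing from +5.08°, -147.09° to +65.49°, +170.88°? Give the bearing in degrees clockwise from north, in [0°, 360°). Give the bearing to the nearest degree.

Δλ = 170.88 − -147.09 = 317.97°; wrapped into (−180°, 180°]: -42.03°.
θ = atan2( sin Δλ · cos φ₂ , cos φ₁ · sin φ₂ − sin φ₁ · cos φ₂ · cos Δλ )
  = atan2(-0.27775, 0.87903) = -17.535° → normalised to [0°, 360°): 342.465°.

342°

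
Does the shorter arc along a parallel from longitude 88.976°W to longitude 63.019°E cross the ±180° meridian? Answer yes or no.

No

Signed shortest Δλ = ((63.019 − -88.976 + 180) mod 360) − 180 = 151.995°.
Going east by 151.995° from -88.976° reaches +63.019° without touching 180°.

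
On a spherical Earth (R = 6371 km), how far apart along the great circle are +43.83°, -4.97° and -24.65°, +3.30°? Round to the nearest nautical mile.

4137 nmi

Δλ = 3.30 − -4.97 = 8.27°.
Δφ = -24.65 − 43.83 = -68.48°.
a = sin²(Δφ/2) + cos φ₁ · cos φ₂ · sin²(Δλ/2) = 0.319996.
c = 2·atan2(√a, √(1−a)) = 1.20252 rad → d = 6371·c ≈ 7661.25 km ≈ 4136.75 nmi.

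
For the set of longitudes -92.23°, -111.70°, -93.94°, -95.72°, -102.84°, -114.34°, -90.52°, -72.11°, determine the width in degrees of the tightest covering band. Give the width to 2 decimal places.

Sort the longitudes: -114.34°, -111.70°, -102.84°, -95.72°, -93.94°, -92.23°, -90.52°, -72.11°.
Eastward gaps between consecutive values (wrapping around): 2.64°, 8.86°, 7.12°, 1.78°, 1.71°, 1.71°, 18.41°, 317.77°.
Largest gap = 317.77° ⇒ minimal covering band is its complement: 360° − 317.77° = 42.23°.
Band runs from -114.34° eastward to -72.11°.

42.23°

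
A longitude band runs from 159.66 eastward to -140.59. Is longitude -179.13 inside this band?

Yes

Band width going east from +159.66° to -140.59°: ((-140.59 − 159.66) mod 360) = 59.75°.
Offset of -179.13° east of the west edge: ((-179.13 − 159.66) mod 360) = 21.21°.
21.21° ≤ 59.75° ⇒ inside.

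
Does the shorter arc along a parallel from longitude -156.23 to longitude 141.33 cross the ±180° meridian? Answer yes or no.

Naïve |141.33 − -156.23| = 297.56° > 180°, so the shorter arc goes the other way round — across 180°.
Signed shortest Δλ = ((141.33 − -156.23 + 180) mod 360) − 180 = -62.44°.
Going west by 62.44° from -156.23° passes through 180° before reaching +141.33°.

Yes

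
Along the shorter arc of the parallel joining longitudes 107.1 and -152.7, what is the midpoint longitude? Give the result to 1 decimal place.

+157.2°

Signed shortest Δλ from +107.1° to -152.7° is +100.2°.
Midpoint longitude = +107.1° + (+100.2°)/2 = +107.1° + 50.1° = +157.2°.
(The naïve average (+107.1 + -152.7)/2 = -22.8° is on the wrong side of the globe.)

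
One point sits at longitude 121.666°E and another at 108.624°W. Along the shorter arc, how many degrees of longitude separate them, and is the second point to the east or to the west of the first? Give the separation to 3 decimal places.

129.710° east

Raw difference: -108.624 − 121.666 = -230.29°.
Normalise into (−180°, 180°]: -230.29° + 360° = 129.71°.
Positive ⇒ the second point lies to the east; separation 129.710°.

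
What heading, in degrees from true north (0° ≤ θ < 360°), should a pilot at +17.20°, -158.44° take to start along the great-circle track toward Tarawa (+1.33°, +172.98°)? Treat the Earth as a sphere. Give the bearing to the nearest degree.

244°

Δλ = 172.98 − -158.44 = 331.42°; wrapped into (−180°, 180°]: -28.58°.
θ = atan2( sin Δλ · cos φ₂ , cos φ₁ · sin φ₂ − sin φ₁ · cos φ₂ · cos Δλ )
  = atan2(-0.47826, -0.23743) = -116.402° → normalised to [0°, 360°): 243.598°.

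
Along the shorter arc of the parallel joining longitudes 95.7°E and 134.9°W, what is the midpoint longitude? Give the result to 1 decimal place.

Signed shortest Δλ from +95.7° to -134.9° is +129.4°.
Midpoint longitude = +95.7° + (+129.4°)/2 = +95.7° + 64.7° = +160.4°.
(The naïve average (+95.7 + -134.9)/2 = -19.6° is on the wrong side of the globe.)

160.4°E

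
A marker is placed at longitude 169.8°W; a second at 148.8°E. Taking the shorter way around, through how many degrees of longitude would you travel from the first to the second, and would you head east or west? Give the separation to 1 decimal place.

41.4° west

Raw difference: 148.8 − -169.8 = 318.6°.
Normalise into (−180°, 180°]: 318.6° − 360° = -41.4°.
Negative ⇒ the second point lies to the west; separation 41.4°.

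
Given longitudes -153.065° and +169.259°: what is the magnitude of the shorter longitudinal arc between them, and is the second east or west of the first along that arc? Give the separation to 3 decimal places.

Raw difference: 169.259 − -153.065 = 322.324°.
Normalise into (−180°, 180°]: 322.324° − 360° = -37.676°.
Negative ⇒ the second point lies to the west; separation 37.676°.

37.676° west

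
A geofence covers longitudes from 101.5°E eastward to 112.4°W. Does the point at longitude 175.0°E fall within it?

Yes

Band width going east from +101.5° to -112.4°: ((-112.4 − 101.5) mod 360) = 146.1°.
Offset of +175.0° east of the west edge: ((175.0 − 101.5) mod 360) = 73.5°.
73.5° ≤ 146.1° ⇒ inside.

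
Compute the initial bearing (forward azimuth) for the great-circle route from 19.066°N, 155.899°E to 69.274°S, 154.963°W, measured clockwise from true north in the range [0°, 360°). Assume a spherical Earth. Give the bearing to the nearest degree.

164°

Δλ = -154.963 − 155.899 = -310.862°; wrapped into (−180°, 180°]: 49.138°.
θ = atan2( sin Δλ · cos φ₂ , cos φ₁ · sin φ₂ − sin φ₁ · cos φ₂ · cos Δλ )
  = atan2(0.26765, -0.95961) = 164.415° → normalised to [0°, 360°): 164.415°.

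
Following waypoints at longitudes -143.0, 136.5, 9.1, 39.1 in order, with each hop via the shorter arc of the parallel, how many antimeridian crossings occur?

1

Leg 1: -143.0° → +136.5°, shortest Δλ = -80.5° (west) — crosses 180°.
Leg 2: +136.5° → +9.1°, shortest Δλ = -127.4° (west) — does not cross 180°.
Leg 3: +9.1° → +39.1°, shortest Δλ = 30.0° (east) — does not cross 180°.
Total crossings: 1.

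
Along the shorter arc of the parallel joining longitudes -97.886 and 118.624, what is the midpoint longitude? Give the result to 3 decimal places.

-169.631°

Signed shortest Δλ from -97.886° to +118.624° is -143.490°.
Midpoint longitude = -97.886° + (-143.490°)/2 = -97.886° − 71.745° = -169.631°.
(The naïve average (-97.886 + +118.624)/2 = 10.369° is on the wrong side of the globe.)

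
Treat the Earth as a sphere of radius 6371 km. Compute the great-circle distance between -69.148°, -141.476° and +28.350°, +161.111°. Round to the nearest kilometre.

11783 km

Δλ = 161.111 − -141.476 = 302.587°; wrapped into (−180°, 180°]: -57.413°.
Δφ = 28.350 − -69.148 = 97.498°.
a = sin²(Δφ/2) + cos φ₁ · cos φ₂ · sin²(Δλ/2) = 0.637519.
c = 2·atan2(√a, √(1−a)) = 1.84943 rad → d = 6371·c ≈ 11782.69 km.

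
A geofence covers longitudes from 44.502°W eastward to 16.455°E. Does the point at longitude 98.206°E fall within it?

Band width going east from -44.502° to +16.455°: ((16.455 − -44.502) mod 360) = 60.957°.
Offset of +98.206° east of the west edge: ((98.206 − -44.502) mod 360) = 142.708°.
142.708° > 60.957° ⇒ outside.

No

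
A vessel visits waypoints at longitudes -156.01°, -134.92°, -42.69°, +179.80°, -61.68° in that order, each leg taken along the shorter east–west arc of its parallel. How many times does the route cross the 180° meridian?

Leg 1: -156.01° → -134.92°, shortest Δλ = 21.09° (east) — does not cross 180°.
Leg 2: -134.92° → -42.69°, shortest Δλ = 92.23° (east) — does not cross 180°.
Leg 3: -42.69° → +179.80°, shortest Δλ = -137.51° (west) — crosses 180°.
Leg 4: +179.80° → -61.68°, shortest Δλ = 118.52° (east) — crosses 180°.
Total crossings: 2.

2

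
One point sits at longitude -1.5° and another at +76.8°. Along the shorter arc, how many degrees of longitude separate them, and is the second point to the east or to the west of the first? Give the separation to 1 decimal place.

Raw difference: 76.8 − -1.5 = 78.3°.
Normalise into (−180°, 180°]: 78.3° stays 78.3°.
Positive ⇒ the second point lies to the east; separation 78.3°.

78.3° east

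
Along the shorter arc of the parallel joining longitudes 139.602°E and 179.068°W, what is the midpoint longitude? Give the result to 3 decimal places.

160.267°E

Signed shortest Δλ from +139.602° to -179.068° is +41.330°.
Midpoint longitude = +139.602° + (+41.330°)/2 = +139.602° + 20.665° = +160.267°.
(The naïve average (+139.602 + -179.068)/2 = -19.733° is on the wrong side of the globe.)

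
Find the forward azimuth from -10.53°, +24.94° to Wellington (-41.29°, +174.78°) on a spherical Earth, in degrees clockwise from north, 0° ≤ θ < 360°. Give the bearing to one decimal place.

Δλ = 174.78 − 24.94 = 149.84°.
θ = atan2( sin Δλ · cos φ₂ , cos φ₁ · sin φ₂ − sin φ₁ · cos φ₂ · cos Δλ )
  = atan2(0.37751, -0.76748) = 153.809° → normalised to [0°, 360°): 153.809°.

153.8°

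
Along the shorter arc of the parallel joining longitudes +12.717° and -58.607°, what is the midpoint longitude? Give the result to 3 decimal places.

Signed shortest Δλ from +12.717° to -58.607° is -71.324°.
Midpoint longitude = +12.717° + (-71.324°)/2 = +12.717° − 35.662° = -22.945°.

-22.945°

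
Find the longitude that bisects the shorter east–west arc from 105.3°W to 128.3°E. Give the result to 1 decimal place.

Signed shortest Δλ from -105.3° to +128.3° is -126.4°.
Midpoint longitude = -105.3° + (-126.4°)/2 = -105.3° − 63.2° = -168.5°.
(The naïve average (-105.3 + +128.3)/2 = 11.5° is on the wrong side of the globe.)

168.5°W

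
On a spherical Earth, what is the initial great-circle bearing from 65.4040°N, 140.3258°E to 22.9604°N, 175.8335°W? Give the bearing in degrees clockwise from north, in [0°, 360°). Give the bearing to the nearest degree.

Δλ = -175.8335 − 140.3258 = -316.1593°; wrapped into (−180°, 180°]: 43.8407°.
θ = atan2( sin Δλ · cos φ₂ , cos φ₁ · sin φ₂ − sin φ₁ · cos φ₂ · cos Δλ )
  = atan2(0.63778, -0.44150) = 124.693° → normalised to [0°, 360°): 124.693°.

125°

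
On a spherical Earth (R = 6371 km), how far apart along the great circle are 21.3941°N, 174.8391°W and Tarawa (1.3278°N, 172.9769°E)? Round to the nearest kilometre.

Δλ = 172.9769 − -174.8391 = 347.8160°; wrapped into (−180°, 180°]: -12.1840°.
Δφ = 1.3278 − 21.3941 = -20.0663°.
a = sin²(Δφ/2) + cos φ₁ · cos φ₂ · sin²(Δλ/2) = 0.040836.
c = 2·atan2(√a, √(1−a)) = 0.40696 rad → d = 6371·c ≈ 2592.73 km.

2593 km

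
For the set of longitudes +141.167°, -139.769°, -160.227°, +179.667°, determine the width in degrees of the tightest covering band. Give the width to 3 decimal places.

Sort the longitudes: -160.227°, -139.769°, +141.167°, +179.667°.
Eastward gaps between consecutive values (wrapping around): 20.458°, 280.936°, 38.500°, 20.106°.
Largest gap = 280.936° ⇒ minimal covering band is its complement: 360° − 280.936° = 79.064°.
Band runs from +141.167° eastward to -139.769°, crossing the antimeridian.

79.064°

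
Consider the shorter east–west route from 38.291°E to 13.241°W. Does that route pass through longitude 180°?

No

Signed shortest Δλ = ((-13.241 − 38.291 + 180) mod 360) − 180 = -51.532°.
Going west by 51.532° from +38.291° reaches -13.241° without touching 180°.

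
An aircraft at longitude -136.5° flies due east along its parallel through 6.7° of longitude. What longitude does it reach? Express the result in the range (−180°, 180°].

Start at -136.5°; shift +6.7° → -129.8°.
-129.8° already lies in (−180°, 180°].

-129.8°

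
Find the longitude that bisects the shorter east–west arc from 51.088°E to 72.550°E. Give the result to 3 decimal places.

Signed shortest Δλ from +51.088° to +72.550° is +21.462°.
Midpoint longitude = +51.088° + (+21.462°)/2 = +51.088° + 10.731° = +61.819°.

61.819°E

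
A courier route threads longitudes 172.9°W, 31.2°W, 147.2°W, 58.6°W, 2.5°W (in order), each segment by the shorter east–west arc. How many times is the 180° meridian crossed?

Leg 1: -172.9° → -31.2°, shortest Δλ = 141.7° (east) — does not cross 180°.
Leg 2: -31.2° → -147.2°, shortest Δλ = -116.0° (west) — does not cross 180°.
Leg 3: -147.2° → -58.6°, shortest Δλ = 88.6° (east) — does not cross 180°.
Leg 4: -58.6° → -2.5°, shortest Δλ = 56.1° (east) — does not cross 180°.
Total crossings: 0.

0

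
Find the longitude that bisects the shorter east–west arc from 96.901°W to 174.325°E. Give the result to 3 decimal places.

141.288°W

Signed shortest Δλ from -96.901° to +174.325° is -88.774°.
Midpoint longitude = -96.901° + (-88.774°)/2 = -96.901° − 44.387° = -141.288°.
(The naïve average (-96.901 + +174.325)/2 = 38.712° is on the wrong side of the globe.)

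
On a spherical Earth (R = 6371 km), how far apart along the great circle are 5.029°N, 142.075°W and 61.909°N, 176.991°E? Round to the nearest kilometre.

7164 km

Δλ = 176.991 − -142.075 = 319.066°; wrapped into (−180°, 180°]: -40.934°.
Δφ = 61.909 − 5.029 = 56.880°.
a = sin²(Δφ/2) + cos φ₁ · cos φ₂ · sin²(Δλ/2) = 0.284154.
c = 2·atan2(√a, √(1−a)) = 1.12443 rad → d = 6371·c ≈ 7163.73 km.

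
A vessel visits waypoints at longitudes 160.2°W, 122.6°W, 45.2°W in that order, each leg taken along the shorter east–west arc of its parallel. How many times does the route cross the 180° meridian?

0

Leg 1: -160.2° → -122.6°, shortest Δλ = 37.6° (east) — does not cross 180°.
Leg 2: -122.6° → -45.2°, shortest Δλ = 77.4° (east) — does not cross 180°.
Total crossings: 0.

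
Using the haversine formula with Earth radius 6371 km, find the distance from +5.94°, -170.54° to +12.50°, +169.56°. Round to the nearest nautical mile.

Δλ = 169.56 − -170.54 = 340.10°; wrapped into (−180°, 180°]: -19.90°.
Δφ = 12.50 − 5.94 = 6.56°.
a = sin²(Δφ/2) + cos φ₁ · cos φ₂ · sin²(Δλ/2) = 0.032265.
c = 2·atan2(√a, √(1−a)) = 0.36121 rad → d = 6371·c ≈ 2301.28 km ≈ 1242.59 nmi.

1243 nmi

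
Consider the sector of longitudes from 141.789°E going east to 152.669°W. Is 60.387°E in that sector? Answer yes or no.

No

Band width going east from +141.789° to -152.669°: ((-152.669 − 141.789) mod 360) = 65.542°.
Offset of +60.387° east of the west edge: ((60.387 − 141.789) mod 360) = 278.598°.
278.598° > 65.542° ⇒ outside.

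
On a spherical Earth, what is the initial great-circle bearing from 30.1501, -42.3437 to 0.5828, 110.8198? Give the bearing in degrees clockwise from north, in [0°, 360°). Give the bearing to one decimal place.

44.7°

Δλ = 110.8198 − -42.3437 = 153.1635°.
θ = atan2( sin Δλ · cos φ₂ , cos φ₁ · sin φ₂ − sin φ₁ · cos φ₂ · cos Δλ )
  = atan2(0.45142, 0.45694) = 44.652° → normalised to [0°, 360°): 44.652°.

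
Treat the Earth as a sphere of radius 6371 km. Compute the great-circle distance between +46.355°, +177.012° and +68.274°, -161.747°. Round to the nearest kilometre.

2718 km

Δλ = -161.747 − 177.012 = -338.759°; wrapped into (−180°, 180°]: 21.241°.
Δφ = 68.274 − 46.355 = 21.919°.
a = sin²(Δφ/2) + cos φ₁ · cos φ₂ · sin²(Δλ/2) = 0.044822.
c = 2·atan2(√a, √(1−a)) = 0.42665 rad → d = 6371·c ≈ 2718.20 km.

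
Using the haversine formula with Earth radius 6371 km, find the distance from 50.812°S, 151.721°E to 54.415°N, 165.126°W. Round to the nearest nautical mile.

6678 nmi

Δλ = -165.126 − 151.721 = -316.847°; wrapped into (−180°, 180°]: 43.153°.
Δφ = 54.415 − -50.812 = 105.227°.
a = sin²(Δφ/2) + cos φ₁ · cos φ₂ · sin²(Δλ/2) = 0.681046.
c = 2·atan2(√a, √(1−a)) = 1.94131 rad → d = 6371·c ≈ 12368.08 km ≈ 6678.23 nmi.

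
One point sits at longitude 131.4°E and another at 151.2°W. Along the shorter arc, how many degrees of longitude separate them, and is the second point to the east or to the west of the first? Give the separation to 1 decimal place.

77.4° east

Raw difference: -151.2 − 131.4 = -282.6°.
Normalise into (−180°, 180°]: -282.6° + 360° = 77.4°.
Positive ⇒ the second point lies to the east; separation 77.4°.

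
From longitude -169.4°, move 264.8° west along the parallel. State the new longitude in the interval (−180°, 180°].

-74.2°

Start at -169.4°; shift −264.8° → -434.2°.
-434.2° lies outside (−180°, 180°]; add 360° → -74.2°.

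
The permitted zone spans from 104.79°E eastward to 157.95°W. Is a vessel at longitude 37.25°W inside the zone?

No

Band width going east from +104.79° to -157.95°: ((-157.95 − 104.79) mod 360) = 97.26°.
Offset of -37.25° east of the west edge: ((-37.25 − 104.79) mod 360) = 217.96°.
217.96° > 97.26° ⇒ outside.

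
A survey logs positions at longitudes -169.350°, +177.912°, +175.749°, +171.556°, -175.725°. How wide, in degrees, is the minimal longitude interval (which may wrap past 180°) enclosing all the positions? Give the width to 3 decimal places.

Sort the longitudes: -175.725°, -169.350°, +171.556°, +175.749°, +177.912°.
Eastward gaps between consecutive values (wrapping around): 6.375°, 340.906°, 4.193°, 2.163°, 6.363°.
Largest gap = 340.906° ⇒ minimal covering band is its complement: 360° − 340.906° = 19.094°.
Band runs from +171.556° eastward to -169.350°, crossing the antimeridian.

19.094°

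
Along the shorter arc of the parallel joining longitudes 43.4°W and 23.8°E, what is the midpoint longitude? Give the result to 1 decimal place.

9.8°W

Signed shortest Δλ from -43.4° to +23.8° is +67.2°.
Midpoint longitude = -43.4° + (+67.2°)/2 = -43.4° + 33.6° = -9.8°.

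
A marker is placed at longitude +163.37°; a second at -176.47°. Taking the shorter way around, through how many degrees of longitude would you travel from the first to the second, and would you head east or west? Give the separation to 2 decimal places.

Raw difference: -176.47 − 163.37 = -339.84°.
Normalise into (−180°, 180°]: -339.84° + 360° = 20.16°.
Positive ⇒ the second point lies to the east; separation 20.16°.

20.16° east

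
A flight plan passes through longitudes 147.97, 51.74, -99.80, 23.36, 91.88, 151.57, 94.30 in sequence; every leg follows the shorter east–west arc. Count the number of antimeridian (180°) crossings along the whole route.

Leg 1: +147.97° → +51.74°, shortest Δλ = -96.23° (west) — does not cross 180°.
Leg 2: +51.74° → -99.80°, shortest Δλ = -151.54° (west) — does not cross 180°.
Leg 3: -99.80° → +23.36°, shortest Δλ = 123.16° (east) — does not cross 180°.
Leg 4: +23.36° → +91.88°, shortest Δλ = 68.52° (east) — does not cross 180°.
Leg 5: +91.88° → +151.57°, shortest Δλ = 59.69° (east) — does not cross 180°.
Leg 6: +151.57° → +94.30°, shortest Δλ = -57.27° (west) — does not cross 180°.
Total crossings: 0.

0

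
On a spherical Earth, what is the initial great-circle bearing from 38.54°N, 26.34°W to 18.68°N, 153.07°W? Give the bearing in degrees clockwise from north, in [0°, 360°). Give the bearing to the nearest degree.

Δλ = -153.07 − -26.34 = -126.73°.
θ = atan2( sin Δλ · cos φ₂ , cos φ₁ · sin φ₂ − sin φ₁ · cos φ₂ · cos Δλ )
  = atan2(-0.75924, 0.60351) = -51.520° → normalised to [0°, 360°): 308.480°.

308°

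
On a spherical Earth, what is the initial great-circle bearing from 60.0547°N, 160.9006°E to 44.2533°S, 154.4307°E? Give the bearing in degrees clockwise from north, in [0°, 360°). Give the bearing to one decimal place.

184.8°

Δλ = 154.4307 − 160.9006 = -6.4699°.
θ = atan2( sin Δλ · cos φ₂ , cos φ₁ · sin φ₂ − sin φ₁ · cos φ₂ · cos Δλ )
  = atan2(-0.08071, -0.96503) = -175.219° → normalised to [0°, 360°): 184.781°.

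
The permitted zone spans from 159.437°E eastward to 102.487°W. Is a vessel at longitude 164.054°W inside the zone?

Band width going east from +159.437° to -102.487°: ((-102.487 − 159.437) mod 360) = 98.076°.
Offset of -164.054° east of the west edge: ((-164.054 − 159.437) mod 360) = 36.509°.
36.509° ≤ 98.076° ⇒ inside.

Yes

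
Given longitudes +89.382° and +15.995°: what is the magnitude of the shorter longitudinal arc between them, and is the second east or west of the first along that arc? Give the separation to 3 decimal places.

73.387° west

Raw difference: 15.995 − 89.382 = -73.387°.
Normalise into (−180°, 180°]: -73.387° stays -73.387°.
Negative ⇒ the second point lies to the west; separation 73.387°.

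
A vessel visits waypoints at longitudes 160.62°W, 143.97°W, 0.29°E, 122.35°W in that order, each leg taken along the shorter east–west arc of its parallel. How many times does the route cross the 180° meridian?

Leg 1: -160.62° → -143.97°, shortest Δλ = 16.65° (east) — does not cross 180°.
Leg 2: -143.97° → +0.29°, shortest Δλ = 144.26° (east) — does not cross 180°.
Leg 3: +0.29° → -122.35°, shortest Δλ = -122.64° (west) — does not cross 180°.
Total crossings: 0.

0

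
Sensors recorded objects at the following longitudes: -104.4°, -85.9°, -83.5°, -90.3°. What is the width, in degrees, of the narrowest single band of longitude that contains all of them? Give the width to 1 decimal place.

20.9°

Sort the longitudes: -104.4°, -90.3°, -85.9°, -83.5°.
Eastward gaps between consecutive values (wrapping around): 14.1°, 4.4°, 2.4°, 339.1°.
Largest gap = 339.1° ⇒ minimal covering band is its complement: 360° − 339.1° = 20.9°.
Band runs from -104.4° eastward to -83.5°.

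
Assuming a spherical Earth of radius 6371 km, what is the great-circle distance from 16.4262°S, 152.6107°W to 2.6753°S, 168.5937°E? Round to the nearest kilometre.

Δλ = 168.5937 − -152.6107 = 321.2044°; wrapped into (−180°, 180°]: -38.7956°.
Δφ = -2.6753 − -16.4262 = 13.7509°.
a = sin²(Δφ/2) + cos φ₁ · cos φ₂ · sin²(Δλ/2) = 0.120020.
c = 2·atan2(√a, √(1−a)) = 0.70755 rad → d = 6371·c ≈ 4507.77 km.

4508 km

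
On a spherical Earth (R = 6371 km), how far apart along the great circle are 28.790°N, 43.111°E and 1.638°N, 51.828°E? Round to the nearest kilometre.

3158 km

Δλ = 51.828 − 43.111 = 8.717°.
Δφ = 1.638 − 28.790 = -27.152°.
a = sin²(Δφ/2) + cos φ₁ · cos φ₂ · sin²(Δλ/2) = 0.060160.
c = 2·atan2(√a, √(1−a)) = 0.49561 rad → d = 6371·c ≈ 3157.52 km.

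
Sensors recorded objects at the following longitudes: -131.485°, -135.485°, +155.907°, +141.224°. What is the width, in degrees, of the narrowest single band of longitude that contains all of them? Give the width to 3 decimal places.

87.291°

Sort the longitudes: -135.485°, -131.485°, +141.224°, +155.907°.
Eastward gaps between consecutive values (wrapping around): 4.000°, 272.709°, 14.683°, 68.608°.
Largest gap = 272.709° ⇒ minimal covering band is its complement: 360° − 272.709° = 87.291°.
Band runs from +141.224° eastward to -131.485°, crossing the antimeridian.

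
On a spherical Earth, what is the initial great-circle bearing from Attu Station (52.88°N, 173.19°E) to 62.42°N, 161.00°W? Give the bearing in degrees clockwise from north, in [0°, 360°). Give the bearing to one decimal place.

Δλ = -161.00 − 173.19 = -334.19°; wrapped into (−180°, 180°]: 25.81°.
θ = atan2( sin Δλ · cos φ₂ , cos φ₁ · sin φ₂ − sin φ₁ · cos φ₂ · cos Δλ )
  = atan2(0.20158, 0.20256) = 44.860° → normalised to [0°, 360°): 44.860°.

44.9°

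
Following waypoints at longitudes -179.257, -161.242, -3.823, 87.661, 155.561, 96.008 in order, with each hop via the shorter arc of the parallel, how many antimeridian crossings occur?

Leg 1: -179.257° → -161.242°, shortest Δλ = 18.015° (east) — does not cross 180°.
Leg 2: -161.242° → -3.823°, shortest Δλ = 157.419° (east) — does not cross 180°.
Leg 3: -3.823° → +87.661°, shortest Δλ = 91.484° (east) — does not cross 180°.
Leg 4: +87.661° → +155.561°, shortest Δλ = 67.9° (east) — does not cross 180°.
Leg 5: +155.561° → +96.008°, shortest Δλ = -59.553° (west) — does not cross 180°.
Total crossings: 0.

0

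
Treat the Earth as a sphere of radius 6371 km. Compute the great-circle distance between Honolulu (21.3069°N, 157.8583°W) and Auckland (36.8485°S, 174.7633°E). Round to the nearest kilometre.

Δλ = 174.7633 − -157.8583 = 332.6216°; wrapped into (−180°, 180°]: -27.3784°.
Δφ = -36.8485 − 21.3069 = -58.1554°.
a = sin²(Δφ/2) + cos φ₁ · cos φ₂ · sin²(Δλ/2) = 0.277945.
c = 2·atan2(√a, √(1−a)) = 1.11062 rad → d = 6371·c ≈ 7075.73 km.

7076 km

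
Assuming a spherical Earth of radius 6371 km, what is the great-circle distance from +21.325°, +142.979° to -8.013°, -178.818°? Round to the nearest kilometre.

5294 km

Δλ = -178.818 − 142.979 = -321.797°; wrapped into (−180°, 180°]: 38.203°.
Δφ = -8.013 − 21.325 = -29.338°.
a = sin²(Δφ/2) + cos φ₁ · cos φ₂ · sin²(Δλ/2) = 0.162910.
c = 2·atan2(√a, √(1−a)) = 0.83094 rad → d = 6371·c ≈ 5293.93 km.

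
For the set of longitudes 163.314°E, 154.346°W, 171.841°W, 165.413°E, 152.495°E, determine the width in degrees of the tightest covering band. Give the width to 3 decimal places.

53.159°

Sort the longitudes: -171.841°, -154.346°, +152.495°, +163.314°, +165.413°.
Eastward gaps between consecutive values (wrapping around): 17.495°, 306.841°, 10.819°, 2.099°, 22.746°.
Largest gap = 306.841° ⇒ minimal covering band is its complement: 360° − 306.841° = 53.159°.
Band runs from +152.495° eastward to -154.346°, crossing the antimeridian.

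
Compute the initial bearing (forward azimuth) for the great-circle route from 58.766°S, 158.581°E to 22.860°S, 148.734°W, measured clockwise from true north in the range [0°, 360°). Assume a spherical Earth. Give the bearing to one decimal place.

Δλ = -148.734 − 158.581 = -307.315°; wrapped into (−180°, 180°]: 52.685°.
θ = atan2( sin Δλ · cos φ₂ , cos φ₁ · sin φ₂ − sin φ₁ · cos φ₂ · cos Δλ )
  = atan2(0.73285, 0.27618) = 69.351° → normalised to [0°, 360°): 69.351°.

69.4°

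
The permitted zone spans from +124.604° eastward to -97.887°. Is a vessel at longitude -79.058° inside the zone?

Band width going east from +124.604° to -97.887°: ((-97.887 − 124.604) mod 360) = 137.509°.
Offset of -79.058° east of the west edge: ((-79.058 − 124.604) mod 360) = 156.338°.
156.338° > 137.509° ⇒ outside.

No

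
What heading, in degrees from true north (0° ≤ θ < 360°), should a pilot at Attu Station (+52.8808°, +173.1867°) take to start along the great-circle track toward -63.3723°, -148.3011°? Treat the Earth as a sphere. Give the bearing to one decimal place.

161.2°

Δλ = -148.3011 − 173.1867 = -321.4878°; wrapped into (−180°, 180°]: 38.5122°.
θ = atan2( sin Δλ · cos φ₂ , cos φ₁ · sin φ₂ − sin φ₁ · cos φ₂ · cos Δλ )
  = atan2(0.27908, -0.81911) = 161.185° → normalised to [0°, 360°): 161.185°.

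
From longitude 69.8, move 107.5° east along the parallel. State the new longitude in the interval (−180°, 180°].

Start at +69.8°; shift +107.5° → +177.3°.
+177.3° already lies in (−180°, 180°].

+177.3°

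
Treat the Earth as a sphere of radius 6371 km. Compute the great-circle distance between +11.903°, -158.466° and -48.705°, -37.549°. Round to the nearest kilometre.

Δλ = -37.549 − -158.466 = 120.917°.
Δφ = -48.705 − 11.903 = -60.608°.
a = sin²(Δφ/2) + cos φ₁ · cos φ₂ · sin²(Δλ/2) = 0.743373.
c = 2·atan2(√a, √(1−a)) = 2.07916 rad → d = 6371·c ≈ 13246.31 km.

13246 km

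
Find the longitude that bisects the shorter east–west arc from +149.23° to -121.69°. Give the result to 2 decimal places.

Signed shortest Δλ from +149.23° to -121.69° is +89.08°.
Midpoint longitude = +149.23° + (+89.08°)/2 = +149.23° + 44.54° = +193.77°.
Normalise into (−180°, 180°]: -166.23°.
(The naïve average (+149.23 + -121.69)/2 = 13.77° is on the wrong side of the globe.)

-166.23°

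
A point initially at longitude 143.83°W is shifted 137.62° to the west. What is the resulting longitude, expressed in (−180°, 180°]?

78.55°E

Start at -143.83°; shift −137.62° → -281.45°.
-281.45° lies outside (−180°, 180°]; add 360° → +78.55°.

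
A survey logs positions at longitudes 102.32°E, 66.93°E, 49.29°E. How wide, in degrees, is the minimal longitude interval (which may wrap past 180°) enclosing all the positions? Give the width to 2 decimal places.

53.03°

Sort the longitudes: +49.29°, +66.93°, +102.32°.
Eastward gaps between consecutive values (wrapping around): 17.64°, 35.39°, 306.97°.
Largest gap = 306.97° ⇒ minimal covering band is its complement: 360° − 306.97° = 53.03°.
Band runs from +49.29° eastward to +102.32°.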